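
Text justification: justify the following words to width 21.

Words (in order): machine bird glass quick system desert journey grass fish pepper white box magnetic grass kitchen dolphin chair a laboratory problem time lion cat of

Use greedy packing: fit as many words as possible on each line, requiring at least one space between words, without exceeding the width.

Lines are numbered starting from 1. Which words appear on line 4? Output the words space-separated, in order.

Line 1: ['machine', 'bird', 'glass'] (min_width=18, slack=3)
Line 2: ['quick', 'system', 'desert'] (min_width=19, slack=2)
Line 3: ['journey', 'grass', 'fish'] (min_width=18, slack=3)
Line 4: ['pepper', 'white', 'box'] (min_width=16, slack=5)
Line 5: ['magnetic', 'grass'] (min_width=14, slack=7)
Line 6: ['kitchen', 'dolphin', 'chair'] (min_width=21, slack=0)
Line 7: ['a', 'laboratory', 'problem'] (min_width=20, slack=1)
Line 8: ['time', 'lion', 'cat', 'of'] (min_width=16, slack=5)

Answer: pepper white box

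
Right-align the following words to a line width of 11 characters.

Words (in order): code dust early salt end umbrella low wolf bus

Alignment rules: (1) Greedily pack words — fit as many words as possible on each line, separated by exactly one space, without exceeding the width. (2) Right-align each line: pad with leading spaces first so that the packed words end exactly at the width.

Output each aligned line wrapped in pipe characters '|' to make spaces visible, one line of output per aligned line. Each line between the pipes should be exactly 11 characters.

Line 1: ['code', 'dust'] (min_width=9, slack=2)
Line 2: ['early', 'salt'] (min_width=10, slack=1)
Line 3: ['end'] (min_width=3, slack=8)
Line 4: ['umbrella'] (min_width=8, slack=3)
Line 5: ['low', 'wolf'] (min_width=8, slack=3)
Line 6: ['bus'] (min_width=3, slack=8)

Answer: |  code dust|
| early salt|
|        end|
|   umbrella|
|   low wolf|
|        bus|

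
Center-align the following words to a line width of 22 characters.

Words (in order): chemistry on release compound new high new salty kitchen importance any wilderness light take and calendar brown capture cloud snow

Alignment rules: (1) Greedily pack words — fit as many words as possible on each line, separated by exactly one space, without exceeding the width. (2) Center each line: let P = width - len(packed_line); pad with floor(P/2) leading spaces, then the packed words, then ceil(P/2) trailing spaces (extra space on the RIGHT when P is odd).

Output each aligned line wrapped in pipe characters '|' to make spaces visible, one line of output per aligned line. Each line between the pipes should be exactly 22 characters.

Line 1: ['chemistry', 'on', 'release'] (min_width=20, slack=2)
Line 2: ['compound', 'new', 'high', 'new'] (min_width=21, slack=1)
Line 3: ['salty', 'kitchen'] (min_width=13, slack=9)
Line 4: ['importance', 'any'] (min_width=14, slack=8)
Line 5: ['wilderness', 'light', 'take'] (min_width=21, slack=1)
Line 6: ['and', 'calendar', 'brown'] (min_width=18, slack=4)
Line 7: ['capture', 'cloud', 'snow'] (min_width=18, slack=4)

Answer: | chemistry on release |
|compound new high new |
|    salty kitchen     |
|    importance any    |
|wilderness light take |
|  and calendar brown  |
|  capture cloud snow  |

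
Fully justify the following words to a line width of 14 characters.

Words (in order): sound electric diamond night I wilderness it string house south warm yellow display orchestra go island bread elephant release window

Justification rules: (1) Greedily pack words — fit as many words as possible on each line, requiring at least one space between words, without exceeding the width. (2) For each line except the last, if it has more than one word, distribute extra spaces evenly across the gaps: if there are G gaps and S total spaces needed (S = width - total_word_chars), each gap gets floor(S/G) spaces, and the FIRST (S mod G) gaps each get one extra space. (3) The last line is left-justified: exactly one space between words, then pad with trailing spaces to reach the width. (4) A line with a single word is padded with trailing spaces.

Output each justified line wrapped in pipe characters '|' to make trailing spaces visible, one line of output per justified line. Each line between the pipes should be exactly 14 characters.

Answer: |sound electric|
|diamond  night|
|I   wilderness|
|it      string|
|house    south|
|warm    yellow|
|display       |
|orchestra   go|
|island   bread|
|elephant      |
|release window|

Derivation:
Line 1: ['sound', 'electric'] (min_width=14, slack=0)
Line 2: ['diamond', 'night'] (min_width=13, slack=1)
Line 3: ['I', 'wilderness'] (min_width=12, slack=2)
Line 4: ['it', 'string'] (min_width=9, slack=5)
Line 5: ['house', 'south'] (min_width=11, slack=3)
Line 6: ['warm', 'yellow'] (min_width=11, slack=3)
Line 7: ['display'] (min_width=7, slack=7)
Line 8: ['orchestra', 'go'] (min_width=12, slack=2)
Line 9: ['island', 'bread'] (min_width=12, slack=2)
Line 10: ['elephant'] (min_width=8, slack=6)
Line 11: ['release', 'window'] (min_width=14, slack=0)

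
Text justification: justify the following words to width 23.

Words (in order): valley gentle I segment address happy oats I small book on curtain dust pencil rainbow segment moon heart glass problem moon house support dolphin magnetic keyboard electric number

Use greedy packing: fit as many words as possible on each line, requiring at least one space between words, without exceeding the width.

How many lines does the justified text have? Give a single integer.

Answer: 9

Derivation:
Line 1: ['valley', 'gentle', 'I', 'segment'] (min_width=23, slack=0)
Line 2: ['address', 'happy', 'oats', 'I'] (min_width=20, slack=3)
Line 3: ['small', 'book', 'on', 'curtain'] (min_width=21, slack=2)
Line 4: ['dust', 'pencil', 'rainbow'] (min_width=19, slack=4)
Line 5: ['segment', 'moon', 'heart'] (min_width=18, slack=5)
Line 6: ['glass', 'problem', 'moon'] (min_width=18, slack=5)
Line 7: ['house', 'support', 'dolphin'] (min_width=21, slack=2)
Line 8: ['magnetic', 'keyboard'] (min_width=17, slack=6)
Line 9: ['electric', 'number'] (min_width=15, slack=8)
Total lines: 9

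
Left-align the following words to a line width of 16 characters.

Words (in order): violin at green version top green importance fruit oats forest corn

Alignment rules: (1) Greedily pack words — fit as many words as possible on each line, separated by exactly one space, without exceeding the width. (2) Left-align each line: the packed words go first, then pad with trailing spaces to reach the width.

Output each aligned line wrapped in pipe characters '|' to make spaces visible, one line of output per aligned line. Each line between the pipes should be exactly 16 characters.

Answer: |violin at green |
|version top     |
|green importance|
|fruit oats      |
|forest corn     |

Derivation:
Line 1: ['violin', 'at', 'green'] (min_width=15, slack=1)
Line 2: ['version', 'top'] (min_width=11, slack=5)
Line 3: ['green', 'importance'] (min_width=16, slack=0)
Line 4: ['fruit', 'oats'] (min_width=10, slack=6)
Line 5: ['forest', 'corn'] (min_width=11, slack=5)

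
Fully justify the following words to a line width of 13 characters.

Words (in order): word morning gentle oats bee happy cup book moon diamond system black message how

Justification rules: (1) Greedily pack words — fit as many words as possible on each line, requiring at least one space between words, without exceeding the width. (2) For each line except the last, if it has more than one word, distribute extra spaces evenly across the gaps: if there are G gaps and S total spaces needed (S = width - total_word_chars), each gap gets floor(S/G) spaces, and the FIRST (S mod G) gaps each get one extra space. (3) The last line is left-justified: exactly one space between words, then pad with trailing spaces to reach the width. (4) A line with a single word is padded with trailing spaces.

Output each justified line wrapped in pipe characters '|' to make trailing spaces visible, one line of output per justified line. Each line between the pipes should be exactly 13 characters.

Line 1: ['word', 'morning'] (min_width=12, slack=1)
Line 2: ['gentle', 'oats'] (min_width=11, slack=2)
Line 3: ['bee', 'happy', 'cup'] (min_width=13, slack=0)
Line 4: ['book', 'moon'] (min_width=9, slack=4)
Line 5: ['diamond'] (min_width=7, slack=6)
Line 6: ['system', 'black'] (min_width=12, slack=1)
Line 7: ['message', 'how'] (min_width=11, slack=2)

Answer: |word  morning|
|gentle   oats|
|bee happy cup|
|book     moon|
|diamond      |
|system  black|
|message how  |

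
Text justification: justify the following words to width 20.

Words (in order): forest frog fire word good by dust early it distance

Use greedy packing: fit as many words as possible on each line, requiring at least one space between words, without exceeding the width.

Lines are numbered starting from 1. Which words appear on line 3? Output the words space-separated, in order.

Answer: early it distance

Derivation:
Line 1: ['forest', 'frog', 'fire'] (min_width=16, slack=4)
Line 2: ['word', 'good', 'by', 'dust'] (min_width=17, slack=3)
Line 3: ['early', 'it', 'distance'] (min_width=17, slack=3)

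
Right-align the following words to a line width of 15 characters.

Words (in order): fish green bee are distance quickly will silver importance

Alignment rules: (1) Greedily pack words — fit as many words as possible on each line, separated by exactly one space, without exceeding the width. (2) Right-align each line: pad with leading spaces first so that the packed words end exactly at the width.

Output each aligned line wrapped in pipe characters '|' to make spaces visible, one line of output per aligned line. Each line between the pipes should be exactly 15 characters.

Line 1: ['fish', 'green', 'bee'] (min_width=14, slack=1)
Line 2: ['are', 'distance'] (min_width=12, slack=3)
Line 3: ['quickly', 'will'] (min_width=12, slack=3)
Line 4: ['silver'] (min_width=6, slack=9)
Line 5: ['importance'] (min_width=10, slack=5)

Answer: | fish green bee|
|   are distance|
|   quickly will|
|         silver|
|     importance|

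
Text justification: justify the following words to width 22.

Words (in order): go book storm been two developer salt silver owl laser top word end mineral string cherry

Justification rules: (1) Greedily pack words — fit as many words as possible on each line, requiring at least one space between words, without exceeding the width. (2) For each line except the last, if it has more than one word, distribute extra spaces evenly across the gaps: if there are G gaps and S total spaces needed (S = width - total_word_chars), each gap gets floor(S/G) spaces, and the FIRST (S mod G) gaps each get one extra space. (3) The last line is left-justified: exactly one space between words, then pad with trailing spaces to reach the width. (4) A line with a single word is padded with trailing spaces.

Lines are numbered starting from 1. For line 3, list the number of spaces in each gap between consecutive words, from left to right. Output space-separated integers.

Answer: 1 1 1 1

Derivation:
Line 1: ['go', 'book', 'storm', 'been', 'two'] (min_width=22, slack=0)
Line 2: ['developer', 'salt', 'silver'] (min_width=21, slack=1)
Line 3: ['owl', 'laser', 'top', 'word', 'end'] (min_width=22, slack=0)
Line 4: ['mineral', 'string', 'cherry'] (min_width=21, slack=1)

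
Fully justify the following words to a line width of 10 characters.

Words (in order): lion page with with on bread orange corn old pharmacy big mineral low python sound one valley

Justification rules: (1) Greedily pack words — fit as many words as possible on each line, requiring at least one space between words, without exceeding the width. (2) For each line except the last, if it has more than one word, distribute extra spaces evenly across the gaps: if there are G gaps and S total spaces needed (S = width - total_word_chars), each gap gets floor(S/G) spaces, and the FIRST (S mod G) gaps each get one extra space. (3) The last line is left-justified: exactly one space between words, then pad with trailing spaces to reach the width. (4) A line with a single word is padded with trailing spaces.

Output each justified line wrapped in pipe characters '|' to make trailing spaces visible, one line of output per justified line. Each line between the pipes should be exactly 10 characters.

Answer: |lion  page|
|with  with|
|on   bread|
|orange    |
|corn   old|
|pharmacy  |
|big       |
|mineral   |
|low python|
|sound  one|
|valley    |

Derivation:
Line 1: ['lion', 'page'] (min_width=9, slack=1)
Line 2: ['with', 'with'] (min_width=9, slack=1)
Line 3: ['on', 'bread'] (min_width=8, slack=2)
Line 4: ['orange'] (min_width=6, slack=4)
Line 5: ['corn', 'old'] (min_width=8, slack=2)
Line 6: ['pharmacy'] (min_width=8, slack=2)
Line 7: ['big'] (min_width=3, slack=7)
Line 8: ['mineral'] (min_width=7, slack=3)
Line 9: ['low', 'python'] (min_width=10, slack=0)
Line 10: ['sound', 'one'] (min_width=9, slack=1)
Line 11: ['valley'] (min_width=6, slack=4)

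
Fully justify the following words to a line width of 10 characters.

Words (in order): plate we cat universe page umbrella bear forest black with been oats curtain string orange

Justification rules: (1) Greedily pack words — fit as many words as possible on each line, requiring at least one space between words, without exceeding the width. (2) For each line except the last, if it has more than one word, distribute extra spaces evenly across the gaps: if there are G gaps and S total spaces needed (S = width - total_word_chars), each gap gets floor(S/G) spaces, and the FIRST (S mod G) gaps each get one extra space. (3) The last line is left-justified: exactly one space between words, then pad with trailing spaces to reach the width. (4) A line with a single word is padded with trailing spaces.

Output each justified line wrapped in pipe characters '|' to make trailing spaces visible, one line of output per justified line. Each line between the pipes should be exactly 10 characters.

Line 1: ['plate', 'we'] (min_width=8, slack=2)
Line 2: ['cat'] (min_width=3, slack=7)
Line 3: ['universe'] (min_width=8, slack=2)
Line 4: ['page'] (min_width=4, slack=6)
Line 5: ['umbrella'] (min_width=8, slack=2)
Line 6: ['bear'] (min_width=4, slack=6)
Line 7: ['forest'] (min_width=6, slack=4)
Line 8: ['black', 'with'] (min_width=10, slack=0)
Line 9: ['been', 'oats'] (min_width=9, slack=1)
Line 10: ['curtain'] (min_width=7, slack=3)
Line 11: ['string'] (min_width=6, slack=4)
Line 12: ['orange'] (min_width=6, slack=4)

Answer: |plate   we|
|cat       |
|universe  |
|page      |
|umbrella  |
|bear      |
|forest    |
|black with|
|been  oats|
|curtain   |
|string    |
|orange    |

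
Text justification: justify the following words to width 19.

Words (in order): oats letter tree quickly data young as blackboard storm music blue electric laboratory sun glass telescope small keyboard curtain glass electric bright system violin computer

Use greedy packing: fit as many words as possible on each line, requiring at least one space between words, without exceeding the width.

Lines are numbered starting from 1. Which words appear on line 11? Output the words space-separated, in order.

Answer: computer

Derivation:
Line 1: ['oats', 'letter', 'tree'] (min_width=16, slack=3)
Line 2: ['quickly', 'data', 'young'] (min_width=18, slack=1)
Line 3: ['as', 'blackboard', 'storm'] (min_width=19, slack=0)
Line 4: ['music', 'blue', 'electric'] (min_width=19, slack=0)
Line 5: ['laboratory', 'sun'] (min_width=14, slack=5)
Line 6: ['glass', 'telescope'] (min_width=15, slack=4)
Line 7: ['small', 'keyboard'] (min_width=14, slack=5)
Line 8: ['curtain', 'glass'] (min_width=13, slack=6)
Line 9: ['electric', 'bright'] (min_width=15, slack=4)
Line 10: ['system', 'violin'] (min_width=13, slack=6)
Line 11: ['computer'] (min_width=8, slack=11)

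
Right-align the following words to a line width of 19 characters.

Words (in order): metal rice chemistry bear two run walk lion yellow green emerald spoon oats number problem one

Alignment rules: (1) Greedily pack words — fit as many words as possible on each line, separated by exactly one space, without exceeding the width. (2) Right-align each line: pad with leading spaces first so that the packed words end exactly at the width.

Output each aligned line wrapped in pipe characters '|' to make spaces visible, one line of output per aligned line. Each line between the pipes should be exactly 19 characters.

Line 1: ['metal', 'rice'] (min_width=10, slack=9)
Line 2: ['chemistry', 'bear', 'two'] (min_width=18, slack=1)
Line 3: ['run', 'walk', 'lion'] (min_width=13, slack=6)
Line 4: ['yellow', 'green'] (min_width=12, slack=7)
Line 5: ['emerald', 'spoon', 'oats'] (min_width=18, slack=1)
Line 6: ['number', 'problem', 'one'] (min_width=18, slack=1)

Answer: |         metal rice|
| chemistry bear two|
|      run walk lion|
|       yellow green|
| emerald spoon oats|
| number problem one|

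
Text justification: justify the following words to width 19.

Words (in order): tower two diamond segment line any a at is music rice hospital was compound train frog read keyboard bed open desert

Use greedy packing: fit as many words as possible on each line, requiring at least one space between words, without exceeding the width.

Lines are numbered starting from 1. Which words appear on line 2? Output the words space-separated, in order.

Answer: segment line any a

Derivation:
Line 1: ['tower', 'two', 'diamond'] (min_width=17, slack=2)
Line 2: ['segment', 'line', 'any', 'a'] (min_width=18, slack=1)
Line 3: ['at', 'is', 'music', 'rice'] (min_width=16, slack=3)
Line 4: ['hospital', 'was'] (min_width=12, slack=7)
Line 5: ['compound', 'train', 'frog'] (min_width=19, slack=0)
Line 6: ['read', 'keyboard', 'bed'] (min_width=17, slack=2)
Line 7: ['open', 'desert'] (min_width=11, slack=8)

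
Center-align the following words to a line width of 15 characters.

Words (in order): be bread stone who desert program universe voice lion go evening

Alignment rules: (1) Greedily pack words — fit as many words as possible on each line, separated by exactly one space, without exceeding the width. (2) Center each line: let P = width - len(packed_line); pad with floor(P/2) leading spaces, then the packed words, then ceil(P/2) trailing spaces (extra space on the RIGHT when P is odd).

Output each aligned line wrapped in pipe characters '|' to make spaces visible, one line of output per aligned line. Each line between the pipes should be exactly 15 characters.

Answer: |be bread stone |
|  who desert   |
|    program    |
|universe voice |
|lion go evening|

Derivation:
Line 1: ['be', 'bread', 'stone'] (min_width=14, slack=1)
Line 2: ['who', 'desert'] (min_width=10, slack=5)
Line 3: ['program'] (min_width=7, slack=8)
Line 4: ['universe', 'voice'] (min_width=14, slack=1)
Line 5: ['lion', 'go', 'evening'] (min_width=15, slack=0)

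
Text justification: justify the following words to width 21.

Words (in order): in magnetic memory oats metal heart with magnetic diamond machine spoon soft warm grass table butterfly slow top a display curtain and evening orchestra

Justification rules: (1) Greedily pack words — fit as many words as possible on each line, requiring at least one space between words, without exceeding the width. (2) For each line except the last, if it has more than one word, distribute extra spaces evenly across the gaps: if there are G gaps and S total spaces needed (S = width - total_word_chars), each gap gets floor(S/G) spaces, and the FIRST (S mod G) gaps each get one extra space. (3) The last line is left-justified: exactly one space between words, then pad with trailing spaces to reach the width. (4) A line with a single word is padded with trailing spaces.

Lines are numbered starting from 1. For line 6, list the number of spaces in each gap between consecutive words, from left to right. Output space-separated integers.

Answer: 2 1 1

Derivation:
Line 1: ['in', 'magnetic', 'memory'] (min_width=18, slack=3)
Line 2: ['oats', 'metal', 'heart', 'with'] (min_width=21, slack=0)
Line 3: ['magnetic', 'diamond'] (min_width=16, slack=5)
Line 4: ['machine', 'spoon', 'soft'] (min_width=18, slack=3)
Line 5: ['warm', 'grass', 'table'] (min_width=16, slack=5)
Line 6: ['butterfly', 'slow', 'top', 'a'] (min_width=20, slack=1)
Line 7: ['display', 'curtain', 'and'] (min_width=19, slack=2)
Line 8: ['evening', 'orchestra'] (min_width=17, slack=4)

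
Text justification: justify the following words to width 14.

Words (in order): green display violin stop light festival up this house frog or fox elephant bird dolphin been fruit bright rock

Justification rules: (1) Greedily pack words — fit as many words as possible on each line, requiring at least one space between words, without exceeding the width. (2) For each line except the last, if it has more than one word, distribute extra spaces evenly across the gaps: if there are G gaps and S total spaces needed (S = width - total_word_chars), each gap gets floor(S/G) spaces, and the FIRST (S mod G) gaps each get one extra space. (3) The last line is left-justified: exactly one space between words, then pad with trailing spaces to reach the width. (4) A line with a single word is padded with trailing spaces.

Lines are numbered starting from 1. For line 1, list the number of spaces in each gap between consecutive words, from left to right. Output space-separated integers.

Line 1: ['green', 'display'] (min_width=13, slack=1)
Line 2: ['violin', 'stop'] (min_width=11, slack=3)
Line 3: ['light', 'festival'] (min_width=14, slack=0)
Line 4: ['up', 'this', 'house'] (min_width=13, slack=1)
Line 5: ['frog', 'or', 'fox'] (min_width=11, slack=3)
Line 6: ['elephant', 'bird'] (min_width=13, slack=1)
Line 7: ['dolphin', 'been'] (min_width=12, slack=2)
Line 8: ['fruit', 'bright'] (min_width=12, slack=2)
Line 9: ['rock'] (min_width=4, slack=10)

Answer: 2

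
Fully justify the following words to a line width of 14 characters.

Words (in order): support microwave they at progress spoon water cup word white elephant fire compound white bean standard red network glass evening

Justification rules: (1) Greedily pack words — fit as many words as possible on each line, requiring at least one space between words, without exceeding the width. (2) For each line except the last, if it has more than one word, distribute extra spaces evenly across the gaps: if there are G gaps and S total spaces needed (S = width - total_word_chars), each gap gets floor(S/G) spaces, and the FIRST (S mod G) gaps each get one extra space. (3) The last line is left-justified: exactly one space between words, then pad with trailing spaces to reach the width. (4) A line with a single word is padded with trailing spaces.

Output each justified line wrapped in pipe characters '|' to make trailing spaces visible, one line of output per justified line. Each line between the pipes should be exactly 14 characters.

Line 1: ['support'] (min_width=7, slack=7)
Line 2: ['microwave', 'they'] (min_width=14, slack=0)
Line 3: ['at', 'progress'] (min_width=11, slack=3)
Line 4: ['spoon', 'water'] (min_width=11, slack=3)
Line 5: ['cup', 'word', 'white'] (min_width=14, slack=0)
Line 6: ['elephant', 'fire'] (min_width=13, slack=1)
Line 7: ['compound', 'white'] (min_width=14, slack=0)
Line 8: ['bean', 'standard'] (min_width=13, slack=1)
Line 9: ['red', 'network'] (min_width=11, slack=3)
Line 10: ['glass', 'evening'] (min_width=13, slack=1)

Answer: |support       |
|microwave they|
|at    progress|
|spoon    water|
|cup word white|
|elephant  fire|
|compound white|
|bean  standard|
|red    network|
|glass evening |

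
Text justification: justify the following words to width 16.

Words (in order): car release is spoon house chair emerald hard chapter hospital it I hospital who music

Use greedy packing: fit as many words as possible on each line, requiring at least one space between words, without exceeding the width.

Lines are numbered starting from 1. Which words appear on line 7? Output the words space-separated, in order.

Answer: music

Derivation:
Line 1: ['car', 'release', 'is'] (min_width=14, slack=2)
Line 2: ['spoon', 'house'] (min_width=11, slack=5)
Line 3: ['chair', 'emerald'] (min_width=13, slack=3)
Line 4: ['hard', 'chapter'] (min_width=12, slack=4)
Line 5: ['hospital', 'it', 'I'] (min_width=13, slack=3)
Line 6: ['hospital', 'who'] (min_width=12, slack=4)
Line 7: ['music'] (min_width=5, slack=11)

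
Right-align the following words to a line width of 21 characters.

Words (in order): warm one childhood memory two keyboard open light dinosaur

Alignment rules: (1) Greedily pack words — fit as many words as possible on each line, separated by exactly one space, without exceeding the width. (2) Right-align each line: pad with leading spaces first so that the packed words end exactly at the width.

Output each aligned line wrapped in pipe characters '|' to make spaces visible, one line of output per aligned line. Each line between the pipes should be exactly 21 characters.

Answer: |   warm one childhood|
|  memory two keyboard|
|  open light dinosaur|

Derivation:
Line 1: ['warm', 'one', 'childhood'] (min_width=18, slack=3)
Line 2: ['memory', 'two', 'keyboard'] (min_width=19, slack=2)
Line 3: ['open', 'light', 'dinosaur'] (min_width=19, slack=2)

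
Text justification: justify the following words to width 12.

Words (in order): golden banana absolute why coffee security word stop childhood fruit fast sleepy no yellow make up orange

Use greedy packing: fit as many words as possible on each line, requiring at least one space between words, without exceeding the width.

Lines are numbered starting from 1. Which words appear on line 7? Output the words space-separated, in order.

Answer: childhood

Derivation:
Line 1: ['golden'] (min_width=6, slack=6)
Line 2: ['banana'] (min_width=6, slack=6)
Line 3: ['absolute', 'why'] (min_width=12, slack=0)
Line 4: ['coffee'] (min_width=6, slack=6)
Line 5: ['security'] (min_width=8, slack=4)
Line 6: ['word', 'stop'] (min_width=9, slack=3)
Line 7: ['childhood'] (min_width=9, slack=3)
Line 8: ['fruit', 'fast'] (min_width=10, slack=2)
Line 9: ['sleepy', 'no'] (min_width=9, slack=3)
Line 10: ['yellow', 'make'] (min_width=11, slack=1)
Line 11: ['up', 'orange'] (min_width=9, slack=3)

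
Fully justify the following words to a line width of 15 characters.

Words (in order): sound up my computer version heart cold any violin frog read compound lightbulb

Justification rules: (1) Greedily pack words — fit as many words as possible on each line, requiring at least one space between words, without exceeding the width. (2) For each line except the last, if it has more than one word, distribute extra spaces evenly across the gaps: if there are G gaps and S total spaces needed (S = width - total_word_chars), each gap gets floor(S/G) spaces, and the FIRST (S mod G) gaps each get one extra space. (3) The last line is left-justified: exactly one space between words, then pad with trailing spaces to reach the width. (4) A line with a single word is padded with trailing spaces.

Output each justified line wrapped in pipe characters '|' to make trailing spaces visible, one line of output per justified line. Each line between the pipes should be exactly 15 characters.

Line 1: ['sound', 'up', 'my'] (min_width=11, slack=4)
Line 2: ['computer'] (min_width=8, slack=7)
Line 3: ['version', 'heart'] (min_width=13, slack=2)
Line 4: ['cold', 'any', 'violin'] (min_width=15, slack=0)
Line 5: ['frog', 'read'] (min_width=9, slack=6)
Line 6: ['compound'] (min_width=8, slack=7)
Line 7: ['lightbulb'] (min_width=9, slack=6)

Answer: |sound   up   my|
|computer       |
|version   heart|
|cold any violin|
|frog       read|
|compound       |
|lightbulb      |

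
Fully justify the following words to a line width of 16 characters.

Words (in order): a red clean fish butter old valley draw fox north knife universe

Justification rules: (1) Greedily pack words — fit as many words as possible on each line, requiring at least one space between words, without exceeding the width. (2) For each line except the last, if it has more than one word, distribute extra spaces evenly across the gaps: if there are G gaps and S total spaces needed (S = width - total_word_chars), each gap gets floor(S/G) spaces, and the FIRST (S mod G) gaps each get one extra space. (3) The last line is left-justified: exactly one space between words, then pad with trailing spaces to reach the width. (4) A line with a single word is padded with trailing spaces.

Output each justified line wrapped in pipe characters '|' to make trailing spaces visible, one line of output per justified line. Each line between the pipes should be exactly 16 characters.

Answer: |a red clean fish|
|butter       old|
|valley  draw fox|
|north      knife|
|universe        |

Derivation:
Line 1: ['a', 'red', 'clean', 'fish'] (min_width=16, slack=0)
Line 2: ['butter', 'old'] (min_width=10, slack=6)
Line 3: ['valley', 'draw', 'fox'] (min_width=15, slack=1)
Line 4: ['north', 'knife'] (min_width=11, slack=5)
Line 5: ['universe'] (min_width=8, slack=8)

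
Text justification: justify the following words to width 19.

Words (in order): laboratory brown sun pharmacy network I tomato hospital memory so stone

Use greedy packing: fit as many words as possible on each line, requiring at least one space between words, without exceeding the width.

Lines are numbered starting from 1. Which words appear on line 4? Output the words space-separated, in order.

Line 1: ['laboratory', 'brown'] (min_width=16, slack=3)
Line 2: ['sun', 'pharmacy'] (min_width=12, slack=7)
Line 3: ['network', 'I', 'tomato'] (min_width=16, slack=3)
Line 4: ['hospital', 'memory', 'so'] (min_width=18, slack=1)
Line 5: ['stone'] (min_width=5, slack=14)

Answer: hospital memory so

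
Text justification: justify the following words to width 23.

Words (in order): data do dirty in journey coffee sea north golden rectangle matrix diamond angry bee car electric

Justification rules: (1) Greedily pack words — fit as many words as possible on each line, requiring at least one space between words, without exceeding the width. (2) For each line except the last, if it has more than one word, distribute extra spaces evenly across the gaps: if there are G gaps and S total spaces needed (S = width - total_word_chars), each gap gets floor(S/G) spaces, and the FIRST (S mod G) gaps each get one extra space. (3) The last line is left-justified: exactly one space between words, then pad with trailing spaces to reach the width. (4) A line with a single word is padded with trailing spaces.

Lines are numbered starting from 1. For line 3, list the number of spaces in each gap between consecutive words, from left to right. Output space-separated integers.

Answer: 2 1

Derivation:
Line 1: ['data', 'do', 'dirty', 'in'] (min_width=16, slack=7)
Line 2: ['journey', 'coffee', 'sea'] (min_width=18, slack=5)
Line 3: ['north', 'golden', 'rectangle'] (min_width=22, slack=1)
Line 4: ['matrix', 'diamond', 'angry'] (min_width=20, slack=3)
Line 5: ['bee', 'car', 'electric'] (min_width=16, slack=7)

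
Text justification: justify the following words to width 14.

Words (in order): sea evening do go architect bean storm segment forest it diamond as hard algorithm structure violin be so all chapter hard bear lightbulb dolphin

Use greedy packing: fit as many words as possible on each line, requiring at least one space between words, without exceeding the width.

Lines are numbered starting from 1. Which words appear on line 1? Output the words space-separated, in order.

Line 1: ['sea', 'evening', 'do'] (min_width=14, slack=0)
Line 2: ['go', 'architect'] (min_width=12, slack=2)
Line 3: ['bean', 'storm'] (min_width=10, slack=4)
Line 4: ['segment', 'forest'] (min_width=14, slack=0)
Line 5: ['it', 'diamond', 'as'] (min_width=13, slack=1)
Line 6: ['hard', 'algorithm'] (min_width=14, slack=0)
Line 7: ['structure'] (min_width=9, slack=5)
Line 8: ['violin', 'be', 'so'] (min_width=12, slack=2)
Line 9: ['all', 'chapter'] (min_width=11, slack=3)
Line 10: ['hard', 'bear'] (min_width=9, slack=5)
Line 11: ['lightbulb'] (min_width=9, slack=5)
Line 12: ['dolphin'] (min_width=7, slack=7)

Answer: sea evening do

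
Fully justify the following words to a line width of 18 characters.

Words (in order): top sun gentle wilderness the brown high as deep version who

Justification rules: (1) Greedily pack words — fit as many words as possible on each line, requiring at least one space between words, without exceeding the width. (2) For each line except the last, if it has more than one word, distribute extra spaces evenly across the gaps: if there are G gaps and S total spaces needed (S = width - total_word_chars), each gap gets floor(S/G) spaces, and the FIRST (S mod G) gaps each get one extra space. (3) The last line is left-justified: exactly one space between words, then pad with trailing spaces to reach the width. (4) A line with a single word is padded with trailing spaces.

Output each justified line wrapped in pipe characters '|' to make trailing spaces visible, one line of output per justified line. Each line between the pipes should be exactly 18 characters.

Line 1: ['top', 'sun', 'gentle'] (min_width=14, slack=4)
Line 2: ['wilderness', 'the'] (min_width=14, slack=4)
Line 3: ['brown', 'high', 'as', 'deep'] (min_width=18, slack=0)
Line 4: ['version', 'who'] (min_width=11, slack=7)

Answer: |top   sun   gentle|
|wilderness     the|
|brown high as deep|
|version who       |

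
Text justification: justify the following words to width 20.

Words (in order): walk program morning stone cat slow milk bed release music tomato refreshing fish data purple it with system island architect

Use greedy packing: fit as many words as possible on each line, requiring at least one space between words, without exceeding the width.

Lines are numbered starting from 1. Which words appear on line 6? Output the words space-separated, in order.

Line 1: ['walk', 'program', 'morning'] (min_width=20, slack=0)
Line 2: ['stone', 'cat', 'slow', 'milk'] (min_width=19, slack=1)
Line 3: ['bed', 'release', 'music'] (min_width=17, slack=3)
Line 4: ['tomato', 'refreshing'] (min_width=17, slack=3)
Line 5: ['fish', 'data', 'purple', 'it'] (min_width=19, slack=1)
Line 6: ['with', 'system', 'island'] (min_width=18, slack=2)
Line 7: ['architect'] (min_width=9, slack=11)

Answer: with system island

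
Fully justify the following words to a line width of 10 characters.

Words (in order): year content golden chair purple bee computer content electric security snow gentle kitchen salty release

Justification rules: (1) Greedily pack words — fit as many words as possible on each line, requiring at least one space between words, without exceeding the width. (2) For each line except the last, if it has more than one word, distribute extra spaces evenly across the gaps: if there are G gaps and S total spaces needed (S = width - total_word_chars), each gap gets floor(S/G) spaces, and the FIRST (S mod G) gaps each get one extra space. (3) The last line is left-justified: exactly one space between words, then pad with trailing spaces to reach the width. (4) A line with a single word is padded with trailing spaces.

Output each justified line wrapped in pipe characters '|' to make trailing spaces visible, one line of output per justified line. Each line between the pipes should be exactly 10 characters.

Line 1: ['year'] (min_width=4, slack=6)
Line 2: ['content'] (min_width=7, slack=3)
Line 3: ['golden'] (min_width=6, slack=4)
Line 4: ['chair'] (min_width=5, slack=5)
Line 5: ['purple', 'bee'] (min_width=10, slack=0)
Line 6: ['computer'] (min_width=8, slack=2)
Line 7: ['content'] (min_width=7, slack=3)
Line 8: ['electric'] (min_width=8, slack=2)
Line 9: ['security'] (min_width=8, slack=2)
Line 10: ['snow'] (min_width=4, slack=6)
Line 11: ['gentle'] (min_width=6, slack=4)
Line 12: ['kitchen'] (min_width=7, slack=3)
Line 13: ['salty'] (min_width=5, slack=5)
Line 14: ['release'] (min_width=7, slack=3)

Answer: |year      |
|content   |
|golden    |
|chair     |
|purple bee|
|computer  |
|content   |
|electric  |
|security  |
|snow      |
|gentle    |
|kitchen   |
|salty     |
|release   |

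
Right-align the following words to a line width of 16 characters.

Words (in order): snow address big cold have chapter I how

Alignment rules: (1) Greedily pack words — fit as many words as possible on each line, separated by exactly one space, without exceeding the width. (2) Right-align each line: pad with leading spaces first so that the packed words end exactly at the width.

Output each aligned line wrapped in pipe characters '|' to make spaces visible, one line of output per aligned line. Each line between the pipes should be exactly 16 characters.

Answer: |snow address big|
|       cold have|
|   chapter I how|

Derivation:
Line 1: ['snow', 'address', 'big'] (min_width=16, slack=0)
Line 2: ['cold', 'have'] (min_width=9, slack=7)
Line 3: ['chapter', 'I', 'how'] (min_width=13, slack=3)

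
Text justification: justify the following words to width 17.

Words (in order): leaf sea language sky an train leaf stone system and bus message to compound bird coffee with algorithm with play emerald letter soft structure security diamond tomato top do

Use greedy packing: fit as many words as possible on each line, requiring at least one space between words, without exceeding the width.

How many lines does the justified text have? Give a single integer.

Answer: 12

Derivation:
Line 1: ['leaf', 'sea', 'language'] (min_width=17, slack=0)
Line 2: ['sky', 'an', 'train', 'leaf'] (min_width=17, slack=0)
Line 3: ['stone', 'system', 'and'] (min_width=16, slack=1)
Line 4: ['bus', 'message', 'to'] (min_width=14, slack=3)
Line 5: ['compound', 'bird'] (min_width=13, slack=4)
Line 6: ['coffee', 'with'] (min_width=11, slack=6)
Line 7: ['algorithm', 'with'] (min_width=14, slack=3)
Line 8: ['play', 'emerald'] (min_width=12, slack=5)
Line 9: ['letter', 'soft'] (min_width=11, slack=6)
Line 10: ['structure'] (min_width=9, slack=8)
Line 11: ['security', 'diamond'] (min_width=16, slack=1)
Line 12: ['tomato', 'top', 'do'] (min_width=13, slack=4)
Total lines: 12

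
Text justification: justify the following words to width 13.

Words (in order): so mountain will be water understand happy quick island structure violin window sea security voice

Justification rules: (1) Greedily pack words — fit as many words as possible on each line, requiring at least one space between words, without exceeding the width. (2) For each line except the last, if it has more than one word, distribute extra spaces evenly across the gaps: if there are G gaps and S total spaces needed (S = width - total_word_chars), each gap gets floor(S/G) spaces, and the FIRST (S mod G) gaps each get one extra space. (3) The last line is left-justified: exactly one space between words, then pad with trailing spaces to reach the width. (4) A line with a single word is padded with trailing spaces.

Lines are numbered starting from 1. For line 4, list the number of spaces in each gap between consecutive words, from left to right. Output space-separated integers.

Line 1: ['so', 'mountain'] (min_width=11, slack=2)
Line 2: ['will', 'be', 'water'] (min_width=13, slack=0)
Line 3: ['understand'] (min_width=10, slack=3)
Line 4: ['happy', 'quick'] (min_width=11, slack=2)
Line 5: ['island'] (min_width=6, slack=7)
Line 6: ['structure'] (min_width=9, slack=4)
Line 7: ['violin', 'window'] (min_width=13, slack=0)
Line 8: ['sea', 'security'] (min_width=12, slack=1)
Line 9: ['voice'] (min_width=5, slack=8)

Answer: 3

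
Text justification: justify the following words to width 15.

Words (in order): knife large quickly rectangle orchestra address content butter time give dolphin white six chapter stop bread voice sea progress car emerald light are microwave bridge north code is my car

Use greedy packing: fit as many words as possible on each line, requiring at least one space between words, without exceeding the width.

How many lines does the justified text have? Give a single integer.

Answer: 15

Derivation:
Line 1: ['knife', 'large'] (min_width=11, slack=4)
Line 2: ['quickly'] (min_width=7, slack=8)
Line 3: ['rectangle'] (min_width=9, slack=6)
Line 4: ['orchestra'] (min_width=9, slack=6)
Line 5: ['address', 'content'] (min_width=15, slack=0)
Line 6: ['butter', 'time'] (min_width=11, slack=4)
Line 7: ['give', 'dolphin'] (min_width=12, slack=3)
Line 8: ['white', 'six'] (min_width=9, slack=6)
Line 9: ['chapter', 'stop'] (min_width=12, slack=3)
Line 10: ['bread', 'voice', 'sea'] (min_width=15, slack=0)
Line 11: ['progress', 'car'] (min_width=12, slack=3)
Line 12: ['emerald', 'light'] (min_width=13, slack=2)
Line 13: ['are', 'microwave'] (min_width=13, slack=2)
Line 14: ['bridge', 'north'] (min_width=12, slack=3)
Line 15: ['code', 'is', 'my', 'car'] (min_width=14, slack=1)
Total lines: 15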